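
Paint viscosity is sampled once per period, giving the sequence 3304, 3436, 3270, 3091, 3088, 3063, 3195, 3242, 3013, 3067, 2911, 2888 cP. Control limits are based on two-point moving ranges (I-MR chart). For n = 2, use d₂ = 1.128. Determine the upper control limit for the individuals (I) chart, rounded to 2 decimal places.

X̄ = (3304 + 3436 + 3270 + 3091 + 3088 + 3063 + 3195 + 3242 + 3013 + 3067 + 2911 + 2888) / 12 = 3130.6667
Moving ranges: 132, 166, 179, 3, 25, 132, 47, 229, 54, 156, 23; M̄R̄ = 1146.0000 / 11 = 104.1818
UCL = X̄ + 3·M̄R̄/d₂ = 3130.6667 + 3 × 104.1818 / 1.128 = 3407.7460

3407.75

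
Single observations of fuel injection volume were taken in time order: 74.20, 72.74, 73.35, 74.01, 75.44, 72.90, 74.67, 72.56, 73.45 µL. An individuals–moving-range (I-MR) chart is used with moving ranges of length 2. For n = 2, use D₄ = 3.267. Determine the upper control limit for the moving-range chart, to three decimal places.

Moving ranges: 1.46, 0.61, 0.66, 1.43, 2.54, 1.77, 2.11, 0.89; M̄R̄ = 11.4700 / 8 = 1.4338
UCL_MR = D₄·M̄R̄ = 3.267 × 1.4338 = 4.6841

4.684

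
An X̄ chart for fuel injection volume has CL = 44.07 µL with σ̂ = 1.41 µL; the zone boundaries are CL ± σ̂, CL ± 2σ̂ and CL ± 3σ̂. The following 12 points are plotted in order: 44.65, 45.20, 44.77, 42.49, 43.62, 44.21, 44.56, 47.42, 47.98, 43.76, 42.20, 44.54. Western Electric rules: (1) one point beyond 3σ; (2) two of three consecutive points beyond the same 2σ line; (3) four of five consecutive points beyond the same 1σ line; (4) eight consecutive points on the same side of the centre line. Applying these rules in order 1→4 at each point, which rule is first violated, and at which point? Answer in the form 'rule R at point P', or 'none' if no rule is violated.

rule 2 at point 9

Zone of each point (C = within 1σ̂, B = 1σ̂–2σ̂, A = 2σ̂–3σ̂, * = beyond 3σ̂; sign = side of CL): 1:+C, 2:+C, 3:+C, 4:-B, 5:-C, 6:+C, 7:+C, 8:+A, 9:+A, 10:-C, 11:-B, 12:+C
Rule 2 (two of three consecutive points beyond the same 2σ limit) is satisfied at point 9.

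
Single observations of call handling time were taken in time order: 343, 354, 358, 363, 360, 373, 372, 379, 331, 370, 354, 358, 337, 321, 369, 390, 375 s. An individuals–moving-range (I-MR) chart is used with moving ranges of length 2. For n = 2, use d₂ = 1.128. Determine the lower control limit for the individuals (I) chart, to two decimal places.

X̄ = (343 + 354 + 358 + 363 + 360 + 373 + 372 + 379 + 331 + 370 + 354 + 358 + 337 + 321 + 369 + 390 + 375) / 17 = 359.2353
Moving ranges: 11, 4, 5, 3, 13, 1, 7, 48, 39, 16, 4, 21, 16, 48, 21, 15; M̄R̄ = 272.0000 / 16 = 17.0000
LCL = X̄ − 3·M̄R̄/d₂ = 359.2353 − 3 × 17.0000 / 1.128 = 314.0225

314.02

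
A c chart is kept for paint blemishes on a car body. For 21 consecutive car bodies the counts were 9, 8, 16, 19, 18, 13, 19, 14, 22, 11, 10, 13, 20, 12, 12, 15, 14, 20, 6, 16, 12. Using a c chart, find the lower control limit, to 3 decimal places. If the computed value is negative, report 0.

2.918

c̄ = (9 + 8 + 16 + 19 + 18 + 13 + 19 + 14 + 22 + 11 + 10 + 13 + 20 + 12 + 12 + 15 + 14 + 20 + 6 + 16 + 12) / 21 = 299 / 21 = 14.2381
LCL = c̄ − 3√c̄ = 14.2381 − 3 × 3.7733 = 2.9181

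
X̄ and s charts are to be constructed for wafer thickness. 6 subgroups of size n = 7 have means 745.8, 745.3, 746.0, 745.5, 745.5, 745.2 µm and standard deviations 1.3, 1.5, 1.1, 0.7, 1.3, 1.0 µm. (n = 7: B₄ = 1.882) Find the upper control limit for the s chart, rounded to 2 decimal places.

s̄ = (1.3 + 1.5 + 1.1 + 0.7 + 1.3 + 1.0) / 6 = 1.1500
UCL_s = B₄·s̄ = 1.882 × 1.1500 = 2.1643

2.16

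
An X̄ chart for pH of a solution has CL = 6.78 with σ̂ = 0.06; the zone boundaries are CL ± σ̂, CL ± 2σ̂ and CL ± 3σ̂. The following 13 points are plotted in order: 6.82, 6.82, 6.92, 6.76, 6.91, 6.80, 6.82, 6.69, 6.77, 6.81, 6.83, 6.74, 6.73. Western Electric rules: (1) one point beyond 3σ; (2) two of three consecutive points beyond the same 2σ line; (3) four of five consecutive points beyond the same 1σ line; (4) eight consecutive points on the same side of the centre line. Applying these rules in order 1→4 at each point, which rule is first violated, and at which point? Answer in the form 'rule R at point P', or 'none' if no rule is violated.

rule 2 at point 5

Zone of each point (C = within 1σ̂, B = 1σ̂–2σ̂, A = 2σ̂–3σ̂, * = beyond 3σ̂; sign = side of CL): 1:+C, 2:+C, 3:+A, 4:-C, 5:+A, 6:+C, 7:+C, 8:-B, 9:-C, 10:+C, 11:+C, 12:-C, 13:-C
Rule 2 (two of three consecutive points beyond the same 2σ limit) is satisfied at point 5.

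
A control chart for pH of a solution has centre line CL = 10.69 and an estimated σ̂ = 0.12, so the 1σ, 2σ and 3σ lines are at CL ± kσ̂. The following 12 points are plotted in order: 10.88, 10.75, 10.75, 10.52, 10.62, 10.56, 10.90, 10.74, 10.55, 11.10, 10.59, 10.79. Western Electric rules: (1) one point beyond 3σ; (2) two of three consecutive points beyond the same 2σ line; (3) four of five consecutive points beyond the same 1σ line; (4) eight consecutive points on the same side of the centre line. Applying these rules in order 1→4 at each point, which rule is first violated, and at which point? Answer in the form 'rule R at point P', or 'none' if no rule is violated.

rule 1 at point 10

Zone of each point (C = within 1σ̂, B = 1σ̂–2σ̂, A = 2σ̂–3σ̂, * = beyond 3σ̂; sign = side of CL): 1:+B, 2:+C, 3:+C, 4:-B, 5:-C, 6:-B, 7:+B, 8:+C, 9:-B, 10:+*, 11:-C, 12:+C
Rule 1 (one point beyond the 3σ limits) is satisfied at point 10.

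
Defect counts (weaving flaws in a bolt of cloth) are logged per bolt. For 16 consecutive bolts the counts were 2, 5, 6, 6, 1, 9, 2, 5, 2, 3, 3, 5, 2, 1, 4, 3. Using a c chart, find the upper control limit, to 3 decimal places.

9.448

c̄ = (2 + 5 + 6 + 6 + 1 + 9 + 2 + 5 + 2 + 3 + 3 + 5 + 2 + 1 + 4 + 3) / 16 = 59 / 16 = 3.6875
UCL = c̄ + 3√c̄ = 3.6875 + 3 × √3.6875 = 3.6875 + 3 × 1.9203 = 9.4484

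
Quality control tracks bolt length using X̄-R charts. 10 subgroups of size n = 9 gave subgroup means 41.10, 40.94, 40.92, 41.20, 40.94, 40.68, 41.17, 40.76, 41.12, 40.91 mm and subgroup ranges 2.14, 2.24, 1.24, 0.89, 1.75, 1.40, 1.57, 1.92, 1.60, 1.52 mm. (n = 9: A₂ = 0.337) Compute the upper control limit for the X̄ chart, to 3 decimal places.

X̄̄ = (41.10 + 40.94 + 40.92 + 41.20 + 40.94 + 40.68 + 41.17 + 40.76 + 41.12 + 40.91) / 10 = 409.7400 / 10 = 40.9740
R̄ = (2.14 + 2.24 + 1.24 + 0.89 + 1.75 + 1.40 + 1.57 + 1.92 + 1.60 + 1.52) / 10 = 16.2700 / 10 = 1.6270
UCL = X̄̄ + A₂·R̄ = 40.9740 + 0.337 × 1.6270 = 41.5223

41.522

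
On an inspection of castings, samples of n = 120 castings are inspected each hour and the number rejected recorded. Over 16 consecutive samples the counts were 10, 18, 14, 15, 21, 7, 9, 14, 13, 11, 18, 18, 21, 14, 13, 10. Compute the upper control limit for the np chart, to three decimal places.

24.716

p̄ = Σdᵢ / (k·n) = 226 / (16 × 120) = 0.11771
UCL = np̄ + 3·√(np̄(1−p̄)) = 14.1250 + 3 × √(14.1250×0.88229) = 14.1250 + 3 × 3.5302 = 24.7156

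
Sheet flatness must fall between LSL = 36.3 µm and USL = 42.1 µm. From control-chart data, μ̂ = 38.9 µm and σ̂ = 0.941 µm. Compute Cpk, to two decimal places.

0.92

Cpu = (USL − μ̂) / (3σ̂) = (42.1 − 38.9) / (3 × 0.941) = 1.1335; Cpl = (μ̂ − LSL) / (3σ̂) = (38.9 − 36.3) / (3 × 0.941) = 0.9210; Cpk = min(Cpu, Cpl) = 0.9210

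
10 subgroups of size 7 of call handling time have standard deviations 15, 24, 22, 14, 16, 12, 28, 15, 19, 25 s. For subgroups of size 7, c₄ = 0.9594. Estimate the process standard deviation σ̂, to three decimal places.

s̄ = (15 + 24 + 22 + 14 + 16 + 12 + 28 + 15 + 19 + 25) / 10 = 19.0000
σ̂ = s̄ / c₄ = 19.0000 / 0.9594 = 19.8040

19.804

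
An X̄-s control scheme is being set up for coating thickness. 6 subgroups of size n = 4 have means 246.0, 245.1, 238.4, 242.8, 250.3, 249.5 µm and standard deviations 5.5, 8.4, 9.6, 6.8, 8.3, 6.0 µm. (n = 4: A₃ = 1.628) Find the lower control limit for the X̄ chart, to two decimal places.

233.25

X̄̄ = (246.0 + 245.1 + 238.4 + 242.8 + 250.3 + 249.5) / 6 = 245.3500
s̄ = (5.5 + 8.4 + 9.6 + 6.8 + 8.3 + 6.0) / 6 = 7.4333
LCL = X̄̄ − A₃·s̄ = 245.3500 − 1.628 × 7.4333 = 233.2485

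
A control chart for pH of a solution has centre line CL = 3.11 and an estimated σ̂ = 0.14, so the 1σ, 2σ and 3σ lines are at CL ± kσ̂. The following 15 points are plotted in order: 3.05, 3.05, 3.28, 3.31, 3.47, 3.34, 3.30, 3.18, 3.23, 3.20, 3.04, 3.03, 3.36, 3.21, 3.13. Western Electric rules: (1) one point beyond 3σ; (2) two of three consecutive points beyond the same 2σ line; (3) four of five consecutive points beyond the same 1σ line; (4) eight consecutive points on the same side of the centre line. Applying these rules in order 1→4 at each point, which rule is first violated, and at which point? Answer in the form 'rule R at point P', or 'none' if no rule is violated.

rule 3 at point 6

Zone of each point (C = within 1σ̂, B = 1σ̂–2σ̂, A = 2σ̂–3σ̂, * = beyond 3σ̂; sign = side of CL): 1:-C, 2:-C, 3:+B, 4:+B, 5:+A, 6:+B, 7:+B, 8:+C, 9:+C, 10:+C, 11:-C, 12:-C, 13:+B, 14:+C, 15:+C
Rule 3 (four of five consecutive points beyond the same 1σ limit) is satisfied at point 6.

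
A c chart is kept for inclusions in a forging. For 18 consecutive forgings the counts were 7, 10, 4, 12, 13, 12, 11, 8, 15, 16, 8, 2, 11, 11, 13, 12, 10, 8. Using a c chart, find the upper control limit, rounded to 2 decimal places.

19.73

c̄ = (7 + 10 + 4 + 12 + 13 + 12 + 11 + 8 + 15 + 16 + 8 + 2 + 11 + 11 + 13 + 12 + 10 + 8) / 18 = 183 / 18 = 10.1667
UCL = c̄ + 3√c̄ = 10.1667 + 3 × √10.1667 = 10.1667 + 3 × 3.1885 = 19.7322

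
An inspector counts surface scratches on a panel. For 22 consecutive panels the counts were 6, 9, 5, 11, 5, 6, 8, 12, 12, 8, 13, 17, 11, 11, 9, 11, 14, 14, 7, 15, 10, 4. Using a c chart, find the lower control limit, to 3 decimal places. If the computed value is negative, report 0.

c̄ = (6 + 9 + 5 + 11 + 5 + 6 + 8 + 12 + 12 + 8 + 13 + 17 + 11 + 11 + 9 + 11 + 14 + 14 + 7 + 15 + 10 + 4) / 22 = 218 / 22 = 9.9091
LCL = c̄ − 3√c̄ = 9.9091 − 3 × 3.1479 = 0.4655

0.465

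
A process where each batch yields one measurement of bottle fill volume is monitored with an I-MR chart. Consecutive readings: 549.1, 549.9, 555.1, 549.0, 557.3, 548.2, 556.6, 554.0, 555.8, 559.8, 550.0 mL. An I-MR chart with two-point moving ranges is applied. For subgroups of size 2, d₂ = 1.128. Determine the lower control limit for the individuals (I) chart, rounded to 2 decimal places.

X̄ = (549.1 + 549.9 + 555.1 + 549.0 + 557.3 + 548.2 + 556.6 + 554.0 + 555.8 + 559.8 + 550.0) / 11 = 553.1636
Moving ranges: 0.8, 5.2, 6.1, 8.3, 9.1, 8.4, 2.6, 1.8, 4.0, 9.8; M̄R̄ = 56.1000 / 10 = 5.6100
LCL = X̄ − 3·M̄R̄/d₂ = 553.1636 − 3 × 5.6100 / 1.128 = 538.2434

538.24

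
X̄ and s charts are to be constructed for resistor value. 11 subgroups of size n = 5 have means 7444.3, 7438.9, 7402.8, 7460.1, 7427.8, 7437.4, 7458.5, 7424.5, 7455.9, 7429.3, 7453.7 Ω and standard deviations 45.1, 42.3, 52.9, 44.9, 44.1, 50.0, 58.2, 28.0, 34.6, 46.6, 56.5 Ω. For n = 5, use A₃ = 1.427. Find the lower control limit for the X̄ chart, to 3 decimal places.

7374.103

X̄̄ = (7444.3 + 7438.9 + 7402.8 + 7460.1 + 7427.8 + 7437.4 + 7458.5 + 7424.5 + 7455.9 + 7429.3 + 7453.7) / 11 = 7439.3818
s̄ = (45.1 + 42.3 + 52.9 + 44.9 + 44.1 + 50.0 + 58.2 + 28.0 + 34.6 + 46.6 + 56.5) / 11 = 45.7455
LCL = X̄̄ − A₃·s̄ = 7439.3818 − 1.427 × 45.7455 = 7374.1031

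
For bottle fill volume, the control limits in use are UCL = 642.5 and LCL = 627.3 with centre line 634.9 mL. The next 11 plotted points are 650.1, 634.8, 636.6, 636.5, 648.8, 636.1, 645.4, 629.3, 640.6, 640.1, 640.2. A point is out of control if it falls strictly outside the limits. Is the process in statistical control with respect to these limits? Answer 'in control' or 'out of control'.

out of control

Compare each point to [627.3, 642.5]: sample 1 = 650.1 > UCL; sample 5 = 648.8 > UCL; sample 7 = 645.4 > UCL.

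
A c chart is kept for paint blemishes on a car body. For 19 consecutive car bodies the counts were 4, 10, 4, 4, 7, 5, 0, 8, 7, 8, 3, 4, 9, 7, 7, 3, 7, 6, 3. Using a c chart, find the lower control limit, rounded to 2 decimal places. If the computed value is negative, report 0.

0.00

c̄ = (4 + 10 + 4 + 4 + 7 + 5 + 0 + 8 + 7 + 8 + 3 + 4 + 9 + 7 + 7 + 3 + 7 + 6 + 3) / 19 = 106 / 19 = 5.5789
LCL = c̄ − 3√c̄ = 5.5789 − 3 × 2.3620 = -1.5070 → 0 (cannot be negative)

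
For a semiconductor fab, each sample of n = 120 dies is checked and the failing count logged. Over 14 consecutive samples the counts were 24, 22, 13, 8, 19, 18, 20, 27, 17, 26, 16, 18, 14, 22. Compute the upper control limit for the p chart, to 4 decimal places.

0.2568

p̄ = Σdᵢ / (k·n) = 264 / (14 × 120) = 0.15714
UCL = p̄ + 3·√(p̄(1−p̄)/n) = 0.15714 + 3 × √(0.15714×0.84286/120) = 0.15714 + 3 × 0.03322 = 0.25681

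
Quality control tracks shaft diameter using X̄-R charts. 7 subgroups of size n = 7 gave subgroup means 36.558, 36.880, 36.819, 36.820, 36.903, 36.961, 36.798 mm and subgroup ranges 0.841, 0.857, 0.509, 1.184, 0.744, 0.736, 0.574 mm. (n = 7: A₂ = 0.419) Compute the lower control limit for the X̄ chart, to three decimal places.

36.494

X̄̄ = (36.558 + 36.880 + 36.819 + 36.820 + 36.903 + 36.961 + 36.798) / 7 = 257.7390 / 7 = 36.8199
R̄ = (0.841 + 0.857 + 0.509 + 1.184 + 0.744 + 0.736 + 0.574) / 7 = 5.4450 / 7 = 0.7779
LCL = X̄̄ − A₂·R̄ = 36.8199 − 0.419 × 0.7779 = 36.4939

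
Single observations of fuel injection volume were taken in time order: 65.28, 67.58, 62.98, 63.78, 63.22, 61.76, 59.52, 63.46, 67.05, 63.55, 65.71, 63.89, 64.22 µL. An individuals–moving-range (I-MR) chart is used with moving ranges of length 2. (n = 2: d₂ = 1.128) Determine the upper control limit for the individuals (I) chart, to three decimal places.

X̄ = (65.28 + 67.58 + 62.98 + 63.78 + 63.22 + 61.76 + 59.52 + 63.46 + 67.05 + 63.55 + 65.71 + 63.89 + 64.22) / 13 = 64.0000
Moving ranges: 2.30, 4.60, 0.80, 0.56, 1.46, 2.24, 3.94, 3.59, 3.50, 2.16, 1.82, 0.33; M̄R̄ = 27.3000 / 12 = 2.2750
UCL = X̄ + 3·M̄R̄/d₂ = 64.0000 + 3 × 2.2750 / 1.128 = 70.0505

70.051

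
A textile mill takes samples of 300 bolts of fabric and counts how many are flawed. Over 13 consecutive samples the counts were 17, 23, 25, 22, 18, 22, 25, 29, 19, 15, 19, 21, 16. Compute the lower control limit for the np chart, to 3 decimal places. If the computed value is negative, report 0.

7.633

p̄ = Σdᵢ / (k·n) = 271 / (13 × 300) = 0.06949
LCL = np̄ − 3·√(np̄(1−p̄)) = 20.8462 − 3 × 4.4043 = 7.6333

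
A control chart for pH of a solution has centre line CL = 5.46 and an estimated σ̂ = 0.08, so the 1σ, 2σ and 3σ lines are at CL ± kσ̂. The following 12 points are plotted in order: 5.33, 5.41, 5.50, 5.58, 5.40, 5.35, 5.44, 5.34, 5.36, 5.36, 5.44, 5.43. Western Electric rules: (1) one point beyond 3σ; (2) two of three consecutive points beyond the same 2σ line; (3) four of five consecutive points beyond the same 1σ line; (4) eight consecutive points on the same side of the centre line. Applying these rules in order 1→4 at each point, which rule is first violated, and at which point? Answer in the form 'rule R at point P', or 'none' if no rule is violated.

rule 3 at point 10

Zone of each point (C = within 1σ̂, B = 1σ̂–2σ̂, A = 2σ̂–3σ̂, * = beyond 3σ̂; sign = side of CL): 1:-B, 2:-C, 3:+C, 4:+B, 5:-C, 6:-B, 7:-C, 8:-B, 9:-B, 10:-B, 11:-C, 12:-C
Rule 3 (four of five consecutive points beyond the same 1σ limit) is satisfied at point 10.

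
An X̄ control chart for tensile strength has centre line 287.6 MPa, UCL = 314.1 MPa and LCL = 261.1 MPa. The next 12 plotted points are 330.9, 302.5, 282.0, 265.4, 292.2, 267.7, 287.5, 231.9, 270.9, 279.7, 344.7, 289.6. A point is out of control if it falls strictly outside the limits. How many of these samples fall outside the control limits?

Compare each point to [261.1, 314.1]: sample 1 = 330.9 > UCL; sample 8 = 231.9 < LCL; sample 11 = 344.7 > UCL.

3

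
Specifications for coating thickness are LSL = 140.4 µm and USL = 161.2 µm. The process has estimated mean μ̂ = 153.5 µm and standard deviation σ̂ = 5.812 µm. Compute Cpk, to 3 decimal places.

0.442

Cpu = (USL − μ̂) / (3σ̂) = (161.2 − 153.5) / (3 × 5.812) = 0.4416; Cpl = (μ̂ − LSL) / (3σ̂) = (153.5 − 140.4) / (3 × 5.812) = 0.7513; Cpk = min(Cpu, Cpl) = 0.4416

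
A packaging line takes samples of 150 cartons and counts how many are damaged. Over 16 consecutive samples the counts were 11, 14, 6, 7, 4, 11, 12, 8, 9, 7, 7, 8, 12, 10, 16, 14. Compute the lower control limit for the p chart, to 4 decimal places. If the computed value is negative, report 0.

p̄ = Σdᵢ / (k·n) = 156 / (16 × 150) = 0.06500
LCL = p̄ − 3·√(p̄(1−p̄)/n) = 0.06500 − 3 × 0.02013 = 0.00461

0.0046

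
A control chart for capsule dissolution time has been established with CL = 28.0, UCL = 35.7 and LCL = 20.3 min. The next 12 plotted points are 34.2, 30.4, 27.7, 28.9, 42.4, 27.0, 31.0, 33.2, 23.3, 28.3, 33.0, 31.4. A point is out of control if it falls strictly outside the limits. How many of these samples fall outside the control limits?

1

Compare each point to [20.3, 35.7]: sample 5 = 42.4 > UCL.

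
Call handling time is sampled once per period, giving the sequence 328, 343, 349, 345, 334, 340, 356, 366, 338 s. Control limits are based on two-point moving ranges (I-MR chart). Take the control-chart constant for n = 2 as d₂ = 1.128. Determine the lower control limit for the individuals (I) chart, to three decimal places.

312.418

X̄ = (328 + 343 + 349 + 345 + 334 + 340 + 356 + 366 + 338) / 9 = 344.3333
Moving ranges: 15, 6, 4, 11, 6, 16, 10, 28; M̄R̄ = 96.0000 / 8 = 12.0000
LCL = X̄ − 3·M̄R̄/d₂ = 344.3333 − 3 × 12.0000 / 1.128 = 312.4184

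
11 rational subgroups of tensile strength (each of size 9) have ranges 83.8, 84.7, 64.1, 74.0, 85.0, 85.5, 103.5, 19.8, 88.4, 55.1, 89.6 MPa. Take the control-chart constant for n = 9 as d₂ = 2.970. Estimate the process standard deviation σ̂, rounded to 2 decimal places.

25.51

R̄ = (83.8 + 84.7 + 64.1 + 74.0 + 85.0 + 85.5 + 103.5 + 19.8 + 88.4 + 55.1 + 89.6) / 11 = 75.7727
σ̂ = R̄ / d₂ = 75.7727 / 2.970 = 25.5127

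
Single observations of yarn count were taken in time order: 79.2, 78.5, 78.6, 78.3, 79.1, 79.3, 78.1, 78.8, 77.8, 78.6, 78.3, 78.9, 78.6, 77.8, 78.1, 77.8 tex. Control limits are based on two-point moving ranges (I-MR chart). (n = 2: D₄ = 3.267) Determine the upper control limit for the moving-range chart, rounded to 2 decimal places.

Moving ranges: 0.7, 0.1, 0.3, 0.8, 0.2, 1.2, 0.7, 1.0, 0.8, 0.3, 0.6, 0.3, 0.8, 0.3, 0.3; M̄R̄ = 8.4000 / 15 = 0.5600
UCL_MR = D₄·M̄R̄ = 3.267 × 0.5600 = 1.8295

1.83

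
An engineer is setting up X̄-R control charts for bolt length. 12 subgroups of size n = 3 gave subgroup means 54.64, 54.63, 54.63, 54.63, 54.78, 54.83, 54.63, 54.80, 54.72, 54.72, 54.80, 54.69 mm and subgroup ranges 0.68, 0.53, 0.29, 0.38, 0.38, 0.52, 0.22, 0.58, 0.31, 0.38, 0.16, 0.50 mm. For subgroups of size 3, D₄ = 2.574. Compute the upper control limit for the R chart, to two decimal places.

1.06

R̄ = (0.68 + 0.53 + 0.29 + 0.38 + 0.38 + 0.52 + 0.22 + 0.58 + 0.31 + 0.38 + 0.16 + 0.50) / 12 = 4.9300 / 12 = 0.4108
UCL_R = D₄·R̄ = 2.574 × 0.4108 = 1.0575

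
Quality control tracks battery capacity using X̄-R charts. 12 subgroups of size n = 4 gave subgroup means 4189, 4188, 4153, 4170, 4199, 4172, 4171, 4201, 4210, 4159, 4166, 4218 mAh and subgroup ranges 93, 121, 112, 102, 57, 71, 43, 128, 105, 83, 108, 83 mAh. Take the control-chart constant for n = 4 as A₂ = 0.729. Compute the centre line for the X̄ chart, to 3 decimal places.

X̄̄ = (4189 + 4188 + 4153 + 4170 + 4199 + 4172 + 4171 + 4201 + 4210 + 4159 + 4166 + 4218) / 12 = 50196.0000 / 12 = 4183.0000
CL = X̄̄ = 4183.0000

4183.000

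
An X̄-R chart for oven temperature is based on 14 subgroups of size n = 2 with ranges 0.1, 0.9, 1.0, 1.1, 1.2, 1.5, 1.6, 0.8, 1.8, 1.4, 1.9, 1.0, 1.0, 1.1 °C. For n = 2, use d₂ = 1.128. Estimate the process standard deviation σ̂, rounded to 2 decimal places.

R̄ = (0.1 + 0.9 + 1.0 + 1.1 + 1.2 + 1.5 + 1.6 + 0.8 + 1.8 + 1.4 + 1.9 + 1.0 + 1.0 + 1.1) / 14 = 1.1714
σ̂ = R̄ / d₂ = 1.1714 / 1.128 = 1.0385

1.04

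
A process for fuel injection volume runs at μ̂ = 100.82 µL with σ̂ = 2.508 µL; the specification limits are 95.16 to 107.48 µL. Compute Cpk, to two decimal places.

0.75

Cpu = (USL − μ̂) / (3σ̂) = (107.48 − 100.82) / (3 × 2.508) = 0.8852; Cpl = (μ̂ − LSL) / (3σ̂) = (100.82 − 95.16) / (3 × 2.508) = 0.7523; Cpk = min(Cpu, Cpl) = 0.7523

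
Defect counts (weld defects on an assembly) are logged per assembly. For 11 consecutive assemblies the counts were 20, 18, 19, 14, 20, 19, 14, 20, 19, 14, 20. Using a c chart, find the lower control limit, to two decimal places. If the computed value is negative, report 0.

c̄ = (20 + 18 + 19 + 14 + 20 + 19 + 14 + 20 + 19 + 14 + 20) / 11 = 197 / 11 = 17.9091
LCL = c̄ − 3√c̄ = 17.9091 − 3 × 4.2319 = 5.2134

5.21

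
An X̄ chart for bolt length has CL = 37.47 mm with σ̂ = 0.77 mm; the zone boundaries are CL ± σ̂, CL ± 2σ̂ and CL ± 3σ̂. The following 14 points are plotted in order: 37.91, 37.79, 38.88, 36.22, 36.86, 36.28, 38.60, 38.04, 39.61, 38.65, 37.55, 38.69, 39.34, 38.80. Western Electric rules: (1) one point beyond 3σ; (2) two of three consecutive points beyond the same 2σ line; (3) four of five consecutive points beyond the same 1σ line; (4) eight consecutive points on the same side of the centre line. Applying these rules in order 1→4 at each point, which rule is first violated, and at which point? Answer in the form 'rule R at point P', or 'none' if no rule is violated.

rule 3 at point 13

Zone of each point (C = within 1σ̂, B = 1σ̂–2σ̂, A = 2σ̂–3σ̂, * = beyond 3σ̂; sign = side of CL): 1:+C, 2:+C, 3:+B, 4:-B, 5:-C, 6:-B, 7:+B, 8:+C, 9:+A, 10:+B, 11:+C, 12:+B, 13:+A, 14:+B
Rule 3 (four of five consecutive points beyond the same 1σ limit) is satisfied at point 13.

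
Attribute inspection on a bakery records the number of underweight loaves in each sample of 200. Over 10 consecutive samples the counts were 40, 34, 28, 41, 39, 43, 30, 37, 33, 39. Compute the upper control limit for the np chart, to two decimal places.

p̄ = Σdᵢ / (k·n) = 364 / (10 × 200) = 0.18200
UCL = np̄ + 3·√(np̄(1−p̄)) = 36.4000 + 3 × √(36.4000×0.81800) = 36.4000 + 3 × 5.4567 = 52.7700

52.77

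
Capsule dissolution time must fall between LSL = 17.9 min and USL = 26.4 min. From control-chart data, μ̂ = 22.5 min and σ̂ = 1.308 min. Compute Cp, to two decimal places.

1.08

Cp = (USL − LSL) / (6σ̂) = (26.4 − 17.9) / (6 × 1.308) = 8.5000 / 7.8480 = 1.0831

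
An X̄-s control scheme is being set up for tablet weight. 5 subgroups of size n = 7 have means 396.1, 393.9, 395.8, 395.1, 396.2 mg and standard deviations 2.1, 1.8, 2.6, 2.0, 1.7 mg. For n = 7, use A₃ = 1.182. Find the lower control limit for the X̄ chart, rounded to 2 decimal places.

393.01

X̄̄ = (396.1 + 393.9 + 395.8 + 395.1 + 396.2) / 5 = 395.4200
s̄ = (2.1 + 1.8 + 2.6 + 2.0 + 1.7) / 5 = 2.0400
LCL = X̄̄ − A₃·s̄ = 395.4200 − 1.182 × 2.0400 = 393.0087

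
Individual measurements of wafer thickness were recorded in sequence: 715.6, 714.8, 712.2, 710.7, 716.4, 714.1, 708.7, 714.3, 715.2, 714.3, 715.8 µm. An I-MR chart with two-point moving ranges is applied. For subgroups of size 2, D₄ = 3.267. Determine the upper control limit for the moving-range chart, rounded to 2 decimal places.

8.89

Moving ranges: 0.8, 2.6, 1.5, 5.7, 2.3, 5.4, 5.6, 0.9, 0.9, 1.5; M̄R̄ = 27.2000 / 10 = 2.7200
UCL_MR = D₄·M̄R̄ = 3.267 × 2.7200 = 8.8862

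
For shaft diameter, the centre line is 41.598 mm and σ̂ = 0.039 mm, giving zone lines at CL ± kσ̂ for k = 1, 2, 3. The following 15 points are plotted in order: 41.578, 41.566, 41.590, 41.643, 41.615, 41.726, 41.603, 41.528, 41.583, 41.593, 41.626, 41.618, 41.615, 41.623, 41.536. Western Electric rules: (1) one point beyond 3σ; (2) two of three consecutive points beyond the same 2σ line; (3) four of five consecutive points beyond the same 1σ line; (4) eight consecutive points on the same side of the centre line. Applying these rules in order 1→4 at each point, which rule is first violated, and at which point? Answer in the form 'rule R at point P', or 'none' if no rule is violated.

Zone of each point (C = within 1σ̂, B = 1σ̂–2σ̂, A = 2σ̂–3σ̂, * = beyond 3σ̂; sign = side of CL): 1:-C, 2:-C, 3:-C, 4:+B, 5:+C, 6:+*, 7:+C, 8:-B, 9:-C, 10:-C, 11:+C, 12:+C, 13:+C, 14:+C, 15:-B
Rule 1 (one point beyond the 3σ limits) is satisfied at point 6.

rule 1 at point 6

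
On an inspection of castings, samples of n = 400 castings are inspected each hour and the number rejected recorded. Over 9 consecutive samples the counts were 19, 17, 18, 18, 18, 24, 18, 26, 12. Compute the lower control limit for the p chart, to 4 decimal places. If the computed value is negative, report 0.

0.0154

p̄ = Σdᵢ / (k·n) = 170 / (9 × 400) = 0.04722
LCL = p̄ − 3·√(p̄(1−p̄)/n) = 0.04722 − 3 × 0.01061 = 0.01541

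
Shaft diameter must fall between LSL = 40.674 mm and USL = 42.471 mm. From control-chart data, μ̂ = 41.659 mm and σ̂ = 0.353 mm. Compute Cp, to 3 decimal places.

0.848

Cp = (USL − LSL) / (6σ̂) = (42.471 − 40.674) / (6 × 0.353) = 1.7970 / 2.1180 = 0.8484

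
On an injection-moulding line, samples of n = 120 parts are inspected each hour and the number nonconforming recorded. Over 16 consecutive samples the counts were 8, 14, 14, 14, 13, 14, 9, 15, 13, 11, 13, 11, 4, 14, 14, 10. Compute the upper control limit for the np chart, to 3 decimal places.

p̄ = Σdᵢ / (k·n) = 191 / (16 × 120) = 0.09948
UCL = np̄ + 3·√(np̄(1−p̄)) = 11.9375 + 3 × √(11.9375×0.90052) = 11.9375 + 3 × 3.2787 = 21.7736

21.774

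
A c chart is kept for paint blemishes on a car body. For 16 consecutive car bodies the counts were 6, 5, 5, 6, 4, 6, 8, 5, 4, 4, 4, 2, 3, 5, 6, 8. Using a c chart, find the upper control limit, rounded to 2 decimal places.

c̄ = (6 + 5 + 5 + 6 + 4 + 6 + 8 + 5 + 4 + 4 + 4 + 2 + 3 + 5 + 6 + 8) / 16 = 81 / 16 = 5.0625
UCL = c̄ + 3√c̄ = 5.0625 + 3 × √5.0625 = 5.0625 + 3 × 2.2500 = 11.8125

11.81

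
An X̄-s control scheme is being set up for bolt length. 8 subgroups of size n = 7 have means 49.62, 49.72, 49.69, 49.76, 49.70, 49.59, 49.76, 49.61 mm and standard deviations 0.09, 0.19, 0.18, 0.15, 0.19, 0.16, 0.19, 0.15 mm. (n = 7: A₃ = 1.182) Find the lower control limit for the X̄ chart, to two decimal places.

X̄̄ = (49.62 + 49.72 + 49.69 + 49.76 + 49.70 + 49.59 + 49.76 + 49.61) / 8 = 49.6812
s̄ = (0.09 + 0.19 + 0.18 + 0.15 + 0.19 + 0.16 + 0.19 + 0.15) / 8 = 0.1625
LCL = X̄̄ − A₃·s̄ = 49.6812 − 1.182 × 0.1625 = 49.4892

49.49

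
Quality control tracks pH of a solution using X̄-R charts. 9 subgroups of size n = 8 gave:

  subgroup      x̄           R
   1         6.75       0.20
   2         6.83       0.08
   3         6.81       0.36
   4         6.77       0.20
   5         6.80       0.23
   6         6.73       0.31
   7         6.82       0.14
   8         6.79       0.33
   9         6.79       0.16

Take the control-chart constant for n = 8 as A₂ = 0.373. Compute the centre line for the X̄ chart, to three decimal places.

6.788

X̄̄ = (6.75 + 6.83 + 6.81 + 6.77 + 6.80 + 6.73 + 6.82 + 6.79 + 6.79) / 9 = 61.0900 / 9 = 6.7878
CL = X̄̄ = 6.7878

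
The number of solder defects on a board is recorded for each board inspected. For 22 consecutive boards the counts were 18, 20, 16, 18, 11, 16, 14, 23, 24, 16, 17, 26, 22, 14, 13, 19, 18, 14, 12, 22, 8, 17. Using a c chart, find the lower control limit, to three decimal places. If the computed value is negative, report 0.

c̄ = (18 + 20 + 16 + 18 + 11 + 16 + 14 + 23 + 24 + 16 + 17 + 26 + 22 + 14 + 13 + 19 + 18 + 14 + 12 + 22 + 8 + 17) / 22 = 378 / 22 = 17.1818
LCL = c̄ − 3√c̄ = 17.1818 − 3 × 4.1451 = 4.7465

4.747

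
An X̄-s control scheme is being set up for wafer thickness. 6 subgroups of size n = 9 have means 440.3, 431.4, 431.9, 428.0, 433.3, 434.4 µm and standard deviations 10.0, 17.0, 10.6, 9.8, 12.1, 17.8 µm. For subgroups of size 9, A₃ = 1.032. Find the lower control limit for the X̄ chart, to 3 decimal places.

419.921

X̄̄ = (440.3 + 431.4 + 431.9 + 428.0 + 433.3 + 434.4) / 6 = 433.2167
s̄ = (10.0 + 17.0 + 10.6 + 9.8 + 12.1 + 17.8) / 6 = 12.8833
LCL = X̄̄ − A₃·s̄ = 433.2167 − 1.032 × 12.8833 = 419.9211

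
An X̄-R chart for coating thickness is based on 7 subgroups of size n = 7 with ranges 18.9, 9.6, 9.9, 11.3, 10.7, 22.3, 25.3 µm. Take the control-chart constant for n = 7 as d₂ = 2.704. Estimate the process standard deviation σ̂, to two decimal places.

5.71

R̄ = (18.9 + 9.6 + 9.9 + 11.3 + 10.7 + 22.3 + 25.3) / 7 = 15.4286
σ̂ = R̄ / d₂ = 15.4286 / 2.704 = 5.7058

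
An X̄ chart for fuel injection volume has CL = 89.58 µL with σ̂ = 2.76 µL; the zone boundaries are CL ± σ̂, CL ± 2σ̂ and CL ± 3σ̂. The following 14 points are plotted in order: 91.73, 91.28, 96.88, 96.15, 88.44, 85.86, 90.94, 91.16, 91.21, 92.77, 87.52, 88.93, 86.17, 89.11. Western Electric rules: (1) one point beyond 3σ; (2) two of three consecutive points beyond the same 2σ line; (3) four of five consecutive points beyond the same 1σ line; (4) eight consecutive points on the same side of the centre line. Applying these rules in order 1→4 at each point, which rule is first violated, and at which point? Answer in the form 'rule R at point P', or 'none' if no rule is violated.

Zone of each point (C = within 1σ̂, B = 1σ̂–2σ̂, A = 2σ̂–3σ̂, * = beyond 3σ̂; sign = side of CL): 1:+C, 2:+C, 3:+A, 4:+A, 5:-C, 6:-B, 7:+C, 8:+C, 9:+C, 10:+B, 11:-C, 12:-C, 13:-B, 14:-C
Rule 2 (two of three consecutive points beyond the same 2σ limit) is satisfied at point 4.

rule 2 at point 4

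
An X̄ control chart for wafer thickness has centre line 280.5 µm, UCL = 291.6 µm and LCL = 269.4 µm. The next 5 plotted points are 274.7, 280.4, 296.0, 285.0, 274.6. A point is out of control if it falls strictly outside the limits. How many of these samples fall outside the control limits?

1

Compare each point to [269.4, 291.6]: sample 3 = 296.0 > UCL.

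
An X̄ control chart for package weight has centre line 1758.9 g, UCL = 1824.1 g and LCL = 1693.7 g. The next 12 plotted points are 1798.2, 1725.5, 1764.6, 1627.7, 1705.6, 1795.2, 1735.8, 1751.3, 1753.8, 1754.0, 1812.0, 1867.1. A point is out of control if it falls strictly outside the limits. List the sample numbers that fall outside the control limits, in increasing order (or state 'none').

4, 12

Compare each point to [1693.7, 1824.1]: sample 4 = 1627.7 < LCL; sample 12 = 1867.1 > UCL.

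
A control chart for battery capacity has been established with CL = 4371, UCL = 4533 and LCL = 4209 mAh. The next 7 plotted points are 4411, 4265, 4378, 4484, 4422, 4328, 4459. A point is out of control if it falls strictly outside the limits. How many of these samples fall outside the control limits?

All 7 points lie within [4209, 4533].

0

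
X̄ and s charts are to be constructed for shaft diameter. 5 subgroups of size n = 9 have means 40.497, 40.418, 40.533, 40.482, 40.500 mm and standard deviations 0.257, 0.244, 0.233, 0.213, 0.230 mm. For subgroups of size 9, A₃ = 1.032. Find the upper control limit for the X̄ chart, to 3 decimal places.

40.729

X̄̄ = (40.497 + 40.418 + 40.533 + 40.482 + 40.500) / 5 = 40.4860
s̄ = (0.257 + 0.244 + 0.233 + 0.213 + 0.230) / 5 = 0.2354
UCL = X̄̄ + A₃·s̄ = 40.4860 + 1.032 × 0.2354 = 40.7289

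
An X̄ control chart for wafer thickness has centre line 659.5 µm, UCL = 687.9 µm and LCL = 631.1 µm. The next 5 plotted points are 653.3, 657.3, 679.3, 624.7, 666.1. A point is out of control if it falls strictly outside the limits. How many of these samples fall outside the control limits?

1

Compare each point to [631.1, 687.9]: sample 4 = 624.7 < LCL.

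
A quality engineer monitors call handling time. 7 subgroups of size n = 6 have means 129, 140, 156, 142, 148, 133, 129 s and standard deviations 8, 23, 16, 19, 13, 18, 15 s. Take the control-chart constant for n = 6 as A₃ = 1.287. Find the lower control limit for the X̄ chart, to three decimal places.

X̄̄ = (129 + 140 + 156 + 142 + 148 + 133 + 129) / 7 = 139.5714
s̄ = (8 + 23 + 16 + 19 + 13 + 18 + 15) / 7 = 16.0000
LCL = X̄̄ − A₃·s̄ = 139.5714 − 1.287 × 16.0000 = 118.9794

118.979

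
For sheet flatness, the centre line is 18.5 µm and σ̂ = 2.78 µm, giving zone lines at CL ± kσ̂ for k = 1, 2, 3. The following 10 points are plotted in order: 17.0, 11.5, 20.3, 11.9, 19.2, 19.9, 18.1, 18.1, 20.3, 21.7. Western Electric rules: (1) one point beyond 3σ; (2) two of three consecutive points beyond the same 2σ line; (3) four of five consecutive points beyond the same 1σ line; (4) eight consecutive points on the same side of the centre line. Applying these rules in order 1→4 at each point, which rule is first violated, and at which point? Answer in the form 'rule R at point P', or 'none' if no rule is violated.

rule 2 at point 4

Zone of each point (C = within 1σ̂, B = 1σ̂–2σ̂, A = 2σ̂–3σ̂, * = beyond 3σ̂; sign = side of CL): 1:-C, 2:-A, 3:+C, 4:-A, 5:+C, 6:+C, 7:-C, 8:-C, 9:+C, 10:+B
Rule 2 (two of three consecutive points beyond the same 2σ limit) is satisfied at point 4.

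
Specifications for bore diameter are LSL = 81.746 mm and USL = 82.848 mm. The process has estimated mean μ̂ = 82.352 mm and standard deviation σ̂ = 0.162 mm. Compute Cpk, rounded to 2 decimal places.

Cpu = (USL − μ̂) / (3σ̂) = (82.848 − 82.352) / (3 × 0.162) = 1.0206; Cpl = (μ̂ − LSL) / (3σ̂) = (82.352 − 81.746) / (3 × 0.162) = 1.2469; Cpk = min(Cpu, Cpl) = 1.0206

1.02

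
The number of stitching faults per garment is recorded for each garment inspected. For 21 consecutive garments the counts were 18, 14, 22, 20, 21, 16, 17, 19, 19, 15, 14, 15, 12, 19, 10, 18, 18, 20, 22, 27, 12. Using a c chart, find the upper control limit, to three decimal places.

c̄ = (18 + 14 + 22 + 20 + 21 + 16 + 17 + 19 + 19 + 15 + 14 + 15 + 12 + 19 + 10 + 18 + 18 + 20 + 22 + 27 + 12) / 21 = 368 / 21 = 17.5238
UCL = c̄ + 3√c̄ = 17.5238 + 3 × √17.5238 = 17.5238 + 3 × 4.1861 = 30.0822

30.082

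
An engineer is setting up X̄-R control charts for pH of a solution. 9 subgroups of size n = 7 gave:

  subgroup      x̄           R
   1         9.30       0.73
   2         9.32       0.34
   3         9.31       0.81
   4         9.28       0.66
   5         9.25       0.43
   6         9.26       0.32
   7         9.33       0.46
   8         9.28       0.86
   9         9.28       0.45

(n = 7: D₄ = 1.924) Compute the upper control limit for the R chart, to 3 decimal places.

R̄ = (0.73 + 0.34 + 0.81 + 0.66 + 0.43 + 0.32 + 0.46 + 0.86 + 0.45) / 9 = 5.0600 / 9 = 0.5622
UCL_R = D₄·R̄ = 1.924 × 0.5622 = 1.0817

1.082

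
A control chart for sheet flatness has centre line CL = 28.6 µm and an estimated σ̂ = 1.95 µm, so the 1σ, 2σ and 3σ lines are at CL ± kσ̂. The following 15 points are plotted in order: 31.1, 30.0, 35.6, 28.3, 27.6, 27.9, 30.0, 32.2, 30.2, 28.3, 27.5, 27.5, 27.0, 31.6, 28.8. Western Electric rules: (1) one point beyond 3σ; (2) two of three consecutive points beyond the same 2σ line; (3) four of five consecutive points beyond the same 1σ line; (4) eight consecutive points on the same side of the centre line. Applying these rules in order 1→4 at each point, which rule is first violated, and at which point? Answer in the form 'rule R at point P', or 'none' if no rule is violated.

Zone of each point (C = within 1σ̂, B = 1σ̂–2σ̂, A = 2σ̂–3σ̂, * = beyond 3σ̂; sign = side of CL): 1:+B, 2:+C, 3:+*, 4:-C, 5:-C, 6:-C, 7:+C, 8:+B, 9:+C, 10:-C, 11:-C, 12:-C, 13:-C, 14:+B, 15:+C
Rule 1 (one point beyond the 3σ limits) is satisfied at point 3.

rule 1 at point 3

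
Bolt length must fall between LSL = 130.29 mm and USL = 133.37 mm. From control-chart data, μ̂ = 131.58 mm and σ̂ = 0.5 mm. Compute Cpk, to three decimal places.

0.860

Cpu = (USL − μ̂) / (3σ̂) = (133.37 − 131.58) / (3 × 0.5) = 1.1933; Cpl = (μ̂ − LSL) / (3σ̂) = (131.58 − 130.29) / (3 × 0.5) = 0.8600; Cpk = min(Cpu, Cpl) = 0.8600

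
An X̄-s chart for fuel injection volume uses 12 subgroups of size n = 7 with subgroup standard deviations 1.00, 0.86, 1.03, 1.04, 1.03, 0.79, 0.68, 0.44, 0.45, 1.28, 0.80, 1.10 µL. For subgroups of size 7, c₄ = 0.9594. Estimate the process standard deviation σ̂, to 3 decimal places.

0.912

s̄ = (1.00 + 0.86 + 1.03 + 1.04 + 1.03 + 0.79 + 0.68 + 0.44 + 0.45 + 1.28 + 0.80 + 1.10) / 12 = 0.8750
σ̂ = s̄ / c₄ = 0.8750 / 0.9594 = 0.9120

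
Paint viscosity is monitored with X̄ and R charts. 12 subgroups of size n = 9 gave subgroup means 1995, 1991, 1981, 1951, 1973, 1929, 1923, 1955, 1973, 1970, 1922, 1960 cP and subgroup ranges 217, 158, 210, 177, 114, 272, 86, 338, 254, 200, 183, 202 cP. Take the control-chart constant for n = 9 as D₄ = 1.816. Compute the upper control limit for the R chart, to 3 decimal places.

R̄ = (217 + 158 + 210 + 177 + 114 + 272 + 86 + 338 + 254 + 200 + 183 + 202) / 12 = 2411.0000 / 12 = 200.9167
UCL_R = D₄·R̄ = 1.816 × 200.9167 = 364.8647

364.865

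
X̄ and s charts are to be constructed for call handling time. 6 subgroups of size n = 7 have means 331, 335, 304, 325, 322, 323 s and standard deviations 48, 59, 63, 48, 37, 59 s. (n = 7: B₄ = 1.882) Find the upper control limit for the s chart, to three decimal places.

s̄ = (48 + 59 + 63 + 48 + 37 + 59) / 6 = 52.3333
UCL_s = B₄·s̄ = 1.882 × 52.3333 = 98.4913

98.491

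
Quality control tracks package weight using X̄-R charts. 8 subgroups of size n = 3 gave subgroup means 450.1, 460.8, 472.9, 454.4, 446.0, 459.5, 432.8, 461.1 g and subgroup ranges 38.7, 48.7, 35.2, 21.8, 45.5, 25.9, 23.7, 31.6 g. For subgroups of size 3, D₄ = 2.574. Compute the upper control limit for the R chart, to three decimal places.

87.226

R̄ = (38.7 + 48.7 + 35.2 + 21.8 + 45.5 + 25.9 + 23.7 + 31.6) / 8 = 271.1000 / 8 = 33.8875
UCL_R = D₄·R̄ = 2.574 × 33.8875 = 87.2264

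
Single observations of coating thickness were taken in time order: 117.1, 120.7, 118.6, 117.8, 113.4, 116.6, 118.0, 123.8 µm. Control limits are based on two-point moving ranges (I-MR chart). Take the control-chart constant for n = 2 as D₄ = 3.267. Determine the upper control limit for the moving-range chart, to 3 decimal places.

Moving ranges: 3.6, 2.1, 0.8, 4.4, 3.2, 1.4, 5.8; M̄R̄ = 21.3000 / 7 = 3.0429
UCL_MR = D₄·M̄R̄ = 3.267 × 3.0429 = 9.9410

9.941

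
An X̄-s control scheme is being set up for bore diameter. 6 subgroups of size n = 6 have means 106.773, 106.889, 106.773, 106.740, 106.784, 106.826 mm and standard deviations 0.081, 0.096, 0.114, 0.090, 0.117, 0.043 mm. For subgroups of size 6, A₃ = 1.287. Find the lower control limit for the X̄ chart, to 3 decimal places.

X̄̄ = (106.773 + 106.889 + 106.773 + 106.740 + 106.784 + 106.826) / 6 = 106.7975
s̄ = (0.081 + 0.096 + 0.114 + 0.090 + 0.117 + 0.043) / 6 = 0.0902
LCL = X̄̄ − A₃·s̄ = 106.7975 − 1.287 × 0.0902 = 106.6815

106.681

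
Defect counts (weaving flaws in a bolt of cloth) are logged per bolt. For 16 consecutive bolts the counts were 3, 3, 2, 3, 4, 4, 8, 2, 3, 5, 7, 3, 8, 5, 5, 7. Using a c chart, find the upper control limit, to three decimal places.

10.864

c̄ = (3 + 3 + 2 + 3 + 4 + 4 + 8 + 2 + 3 + 5 + 7 + 3 + 8 + 5 + 5 + 7) / 16 = 72 / 16 = 4.5000
UCL = c̄ + 3√c̄ = 4.5000 + 3 × √4.5000 = 4.5000 + 3 × 2.1213 = 10.8640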